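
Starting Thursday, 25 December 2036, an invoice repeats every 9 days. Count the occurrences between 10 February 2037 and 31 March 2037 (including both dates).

Occurrences land 9·i days after 25 December 2036 for i = 0, 1, 2, …
10 February 2037 is 47 days after the start; 47 ÷ 9 = 5 remainder 2; since the remainder is 2, round up to i = 6. First occurrence in the window: #7 on 17 February 2037 (6×9 = 54 days in).
31 March 2037 is 96 days after the start; 96 ÷ 9 = 10 remainder 6. Last occurrence in the window: #11 on 25 March 2037.
Occurrences #7 through #11: 5 in total.

5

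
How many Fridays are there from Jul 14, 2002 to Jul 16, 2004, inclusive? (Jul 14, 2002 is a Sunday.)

105

Jul 14, 2002 is a Sunday; the first Friday on or after it is Jul 19, 2002 (5 days later).
From Jul 19, 2002 to Jul 16, 2004: 165 + 365 + 198 = 728 days (rest of 2002, 2003, to Jul 16, 2004 in 2004).
728 ÷ 7 = 104 full weeks with remainder 0, so 104 more Fridays after the first → 105.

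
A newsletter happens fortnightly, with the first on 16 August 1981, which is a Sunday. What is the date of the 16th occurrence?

14 March 1982

The 16th occurrence is 15 intervals after the first: 15 × 14 = 210 days after 16 August 1981.
August has 31 days — 15 days to the end of August leaves 195.
September has 30 days (165 left).
October has 31 days (134 left).
November has 30 days (104 left).
December has 31 days (73 left).
January has 31 days (42 left).
February has 28 days (14 left).
14 days into March → 14 March 1982.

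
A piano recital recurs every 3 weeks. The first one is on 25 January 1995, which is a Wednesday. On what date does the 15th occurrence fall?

15 November 1995

The 15th occurrence is 14 intervals after the first: 14 × 21 = 294 days after 25 January 1995.
January has 31 days — 6 days to the end of January leaves 288.
February has 28 days (260 left).
March has 31 days (229 left).
April has 30 days (199 left).
May has 31 days (168 left).
June has 30 days (138 left).
July has 31 days (107 left).
August has 31 days (76 left).
September has 30 days (46 left).
October has 31 days (15 left).
15 days into November → 15 November 1995.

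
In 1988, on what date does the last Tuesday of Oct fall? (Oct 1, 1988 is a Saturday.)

Oct 25, 1988

Oct 1988 begins on a Saturday, so the first Tuesday is Oct 4 (3 days later).
Oct 1988 has 31 days. Adding weeks: 4, 11, 18, 25 — the last one ≤ 31 is the 25th.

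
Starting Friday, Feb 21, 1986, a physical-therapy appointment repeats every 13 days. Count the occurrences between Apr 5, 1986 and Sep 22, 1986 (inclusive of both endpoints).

Occurrences land 13·i days after Feb 21, 1986 for i = 0, 1, 2, …
Apr 5, 1986 is 43 days after the start; 43 ÷ 13 = 3 remainder 4; since the remainder is 4, round up to i = 4. First occurrence in the window: #5 on Apr 14, 1986 (4×13 = 52 days in).
Sep 22, 1986 is 213 days after the start; 213 ÷ 13 = 16 remainder 5. Last occurrence in the window: #17 on Sep 17, 1986.
Occurrences #5 through #17: 13 in total.

13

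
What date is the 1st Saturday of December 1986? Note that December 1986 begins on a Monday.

December 1986 begins on a Monday, so the first Saturday is December 6 (5 days later).

6 December 1986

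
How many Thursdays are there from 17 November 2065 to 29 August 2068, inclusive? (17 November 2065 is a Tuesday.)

17 November 2065 is a Tuesday; the first Thursday on or after it is 19 November 2065 (2 days later).
From 19 November 2065 to 29 August 2068: 42 + 365 + 365 + 242 = 1014 days (rest of 2065, 2066, 2067, to 29 August 2068 in 2068).
1014 ÷ 7 = 144 full weeks with remainder 6, so 144 more Thursdays after the first → 145.

145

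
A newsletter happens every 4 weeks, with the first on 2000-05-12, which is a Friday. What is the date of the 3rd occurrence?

The 3rd occurrence is 2 intervals after the first: 2 × 28 = 56 days after 2000-05-12.
May has 31 days — 19 days to the end of May leaves 37.
June has 30 days (7 left).
7 days into July → 2000-07-07.

2000-07-07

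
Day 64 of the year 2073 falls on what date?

5 March 2073

January has 31 days (64 − 31 = 33 remain).
February has 28 days (33 − 28 = 5 remain).
5 into March → March 5.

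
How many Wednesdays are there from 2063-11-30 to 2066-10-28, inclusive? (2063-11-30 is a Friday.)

2063-11-30 is a Friday; the first Wednesday on or after it is 2063-12-05 (5 days later).
From 2063-12-05 to 2066-10-28: 26 + 366 + 365 + 301 = 1058 days (rest of 2063, 2064, 2065, to 2066-10-28 in 2066).
1058 ÷ 7 = 151 full weeks with remainder 1, so 151 more Wednesdays after the first → 152.

152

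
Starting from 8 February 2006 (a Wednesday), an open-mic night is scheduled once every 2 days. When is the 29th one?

The 29th occurrence is 28 intervals after the first: 28 × 2 = 56 days after 8 February 2006.
February has 28 days — 20 days to the end of February leaves 36.
March has 31 days (5 left).
5 days into April → 5 April 2006.

5 April 2006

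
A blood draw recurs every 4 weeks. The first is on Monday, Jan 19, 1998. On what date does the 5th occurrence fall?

The 5th occurrence is 4 intervals after the first: 4 × 28 = 112 days after Jan 19, 1998.
Jan has 31 days — 12 days to the end of Jan leaves 100.
Feb has 28 days (72 left).
Mar has 31 days (41 left).
Apr has 30 days (11 left).
11 days into May → May 11, 1998.

May 11, 1998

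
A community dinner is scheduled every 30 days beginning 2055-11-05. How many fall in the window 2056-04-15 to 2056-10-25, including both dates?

Occurrences land 30·i days after 2055-11-05 for i = 0, 1, 2, …
2056-04-15 is 162 days after the start; 162 ÷ 30 = 5 remainder 12; since the remainder is 12, round up to i = 6. First occurrence in the window: #7 on 2056-05-03 (6×30 = 180 days in).
2056-10-25 is 355 days after the start; 355 ÷ 30 = 11 remainder 25. Last occurrence in the window: #12 on 2056-09-30.
Occurrences #7 through #12: 6 in total.

6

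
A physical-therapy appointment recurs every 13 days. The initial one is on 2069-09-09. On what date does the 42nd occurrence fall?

2071-02-24

The 42nd occurrence is 41 intervals after the first: 41 × 13 = 533 days after 2069-09-09.
September has 30 days — 21 days to the end of September leaves 512.
From end of September to end of 2069 is 92 days (420 left).
2070 has 365 days (55 left).
January has 31 days (24 left).
24 days into February → 2071-02-24.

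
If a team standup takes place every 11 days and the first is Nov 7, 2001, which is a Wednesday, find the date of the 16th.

Apr 21, 2002

The 16th occurrence is 15 intervals after the first: 15 × 11 = 165 days after Nov 7, 2001.
Nov has 30 days — 23 days to the end of Nov leaves 142.
Dec has 31 days (111 left).
Jan has 31 days (80 left).
Feb has 28 days (52 left).
Mar has 31 days (21 left).
21 days into Apr → Apr 21, 2002.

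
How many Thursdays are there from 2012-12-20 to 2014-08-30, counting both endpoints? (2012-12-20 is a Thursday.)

89

2012-12-20 is a Thursday; the first Thursday on or after it is 2012-12-20.
From 2012-12-20 to 2014-08-30: 11 + 365 + 242 = 618 days (rest of 2012, 2013, to 2014-08-30 in 2014).
618 ÷ 7 = 88 full weeks with remainder 2, so 88 more Thursdays after the first → 89.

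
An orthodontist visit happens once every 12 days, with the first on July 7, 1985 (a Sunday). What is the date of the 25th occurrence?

The 25th occurrence is 24 intervals after the first: 24 × 12 = 288 days after July 7, 1985.
July has 31 days — 24 days to the end of July leaves 264.
August has 31 days (233 left).
September has 30 days (203 left).
October has 31 days (172 left).
November has 30 days (142 left).
December has 31 days (111 left).
January has 31 days (80 left).
February has 28 days (52 left).
March has 31 days (21 left).
21 days into April → April 21, 1986.

April 21, 1986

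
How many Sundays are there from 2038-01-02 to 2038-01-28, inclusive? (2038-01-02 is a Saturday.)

2038-01-02 is a Saturday; the first Sunday on or after it is 2038-01-03 (1 day later).
From 2038-01-03 to 2038-01-28 is 28 − 3 = 25 days.
25 ÷ 7 = 3 full weeks with remainder 4, so 3 more Sundays after the first → 4.

4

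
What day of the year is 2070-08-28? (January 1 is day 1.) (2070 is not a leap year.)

Days in months before August: 31 + 28 + 31 + 30 + 31 + 30 + 31 = 212.
Plus 28 days into August → day 240.

240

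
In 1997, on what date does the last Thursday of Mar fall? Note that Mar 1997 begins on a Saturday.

Mar 1997 begins on a Saturday, so the first Thursday is Mar 6 (5 days later).
Mar 1997 has 31 days. Adding weeks: 6, 13, 20, 27 — the last one ≤ 31 is the 27th.

Mar 27, 1997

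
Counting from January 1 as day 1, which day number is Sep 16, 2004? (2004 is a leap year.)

260

Days in months before Sep: 31 + 29 + 31 + 30 + 31 + 30 + 31 + 31 = 244.
Plus 16 days into Sep → day 260.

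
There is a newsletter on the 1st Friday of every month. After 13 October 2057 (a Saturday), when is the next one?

2 November 2057

October 2057 starts on a Monday, so its 1st Friday is 5 October 2057 (4 days in).
That is not after 13 October 2057, so look at November 2057.
November 2057 starts on a Thursday, so its 1st Friday is 2 November 2057 (1 day in).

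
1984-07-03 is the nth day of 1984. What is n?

Days in months before July: 31 + 29 + 31 + 30 + 31 + 30 = 182.
Plus 3 days into July → day 185.

185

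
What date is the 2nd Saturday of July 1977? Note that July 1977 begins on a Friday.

July 9, 1977

July 1977 begins on a Friday, so the first Saturday is July 2 (1 day later).
The 2nd Saturday is 1 weeks later: 2 + 7 = 9.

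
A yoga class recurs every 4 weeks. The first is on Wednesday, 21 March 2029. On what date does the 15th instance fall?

The 15th occurrence is 14 intervals after the first: 14 × 28 = 392 days after 21 March 2029.
March has 31 days — 10 days to the end of March leaves 382.
April has 30 days (352 left).
May has 31 days (321 left).
June has 30 days (291 left).
July has 31 days (260 left).
August has 31 days (229 left).
September has 30 days (199 left).
October has 31 days (168 left).
November has 30 days (138 left).
December has 31 days (107 left).
January has 31 days (76 left).
February has 28 days (48 left).
March has 31 days (17 left).
17 days into April → 17 April 2030.

17 April 2030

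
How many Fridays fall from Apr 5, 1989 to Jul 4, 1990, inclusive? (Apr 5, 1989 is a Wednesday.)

Apr 5, 1989 is a Wednesday; the first Friday on or after it is Apr 7, 1989 (2 days later).
From Apr 7, 1989 to Jul 4, 1990: 268 + 185 = 453 days (rest of 1989, to Jul 4, 1990 in 1990).
453 ÷ 7 = 64 full weeks with remainder 5, so 64 more Fridays after the first → 65.

65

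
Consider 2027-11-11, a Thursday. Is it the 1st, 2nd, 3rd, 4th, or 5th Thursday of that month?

2nd

Day 11 falls in week ⌈11/7⌉ of the month.
Days 1–7 hold the 1st Thursday, 8–14 the 2nd, 15–21 the 3rd, 22–28 the 4th, 29–31 the 5th.
11 is in the range for the 2nd.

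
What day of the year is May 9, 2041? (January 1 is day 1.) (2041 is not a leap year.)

Days in months before May: 31 + 28 + 31 + 30 = 120.
Plus 9 days into May → day 129.

129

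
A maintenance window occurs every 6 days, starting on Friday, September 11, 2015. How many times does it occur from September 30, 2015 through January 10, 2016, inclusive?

Occurrences land 6·i days after September 11, 2015 for i = 0, 1, 2, …
September 30, 2015 is 19 days after the start; 19 ÷ 6 = 3 remainder 1; since the remainder is 1, round up to i = 4. First occurrence in the window: #5 on October 5, 2015 (4×6 = 24 days in).
January 10, 2016 is 121 days after the start; 121 ÷ 6 = 20 remainder 1. Last occurrence in the window: #21 on January 9, 2016.
Occurrences #5 through #21: 17 in total.

17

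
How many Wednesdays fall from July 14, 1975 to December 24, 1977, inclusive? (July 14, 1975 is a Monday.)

128

July 14, 1975 is a Monday; the first Wednesday on or after it is July 16, 1975 (2 days later).
From July 16, 1975 to December 24, 1977: 168 + 366 + 358 = 892 days (rest of 1975, 1976, to December 24, 1977 in 1977).
892 ÷ 7 = 127 full weeks with remainder 3, so 127 more Wednesdays after the first → 128.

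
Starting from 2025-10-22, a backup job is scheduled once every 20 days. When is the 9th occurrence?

2026-03-31

The 9th occurrence is 8 intervals after the first: 8 × 20 = 160 days after 2025-10-22.
October has 31 days — 9 days to the end of October leaves 151.
November has 30 days (121 left).
December has 31 days (90 left).
January has 31 days (59 left).
February has 28 days (31 left).
31 days into March → 2026-03-31.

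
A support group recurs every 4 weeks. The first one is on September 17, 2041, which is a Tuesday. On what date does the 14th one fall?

The 14th occurrence is 13 intervals after the first: 13 × 28 = 364 days after September 17, 2041.
September has 30 days — 13 days to the end of September leaves 351.
October has 31 days (320 left).
November has 30 days (290 left).
December has 31 days (259 left).
January has 31 days (228 left).
February has 28 days (200 left).
March has 31 days (169 left).
April has 30 days (139 left).
May has 31 days (108 left).
June has 30 days (78 left).
July has 31 days (47 left).
August has 31 days (16 left).
16 days into September → September 16, 2042.

September 16, 2042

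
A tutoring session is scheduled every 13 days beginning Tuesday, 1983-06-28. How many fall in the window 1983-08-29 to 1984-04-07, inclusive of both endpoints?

17

Occurrences land 13·i days after 1983-06-28 for i = 0, 1, 2, …
1983-08-29 is 62 days after the start; 62 ÷ 13 = 4 remainder 10; since the remainder is 10, round up to i = 5. First occurrence in the window: #6 on 1983-09-01 (5×13 = 65 days in).
1984-04-07 is 284 days after the start; 284 ÷ 13 = 21 remainder 11. Last occurrence in the window: #22 on 1984-03-27.
Occurrences #6 through #22: 17 in total.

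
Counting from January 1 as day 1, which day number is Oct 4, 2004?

Days in months before Oct: 31 + 29 + 31 + 30 + 31 + 30 + 31 + 31 + 30 = 274.
Plus 4 days into Oct → day 278.

278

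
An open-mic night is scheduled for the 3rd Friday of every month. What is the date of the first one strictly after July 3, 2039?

July 15, 2039

July 2039 starts on a Friday; its first Friday is the 1st, so the 3rd Friday is the 15th — July 15, 2039.
July 15, 2039 is after July 3, 2039, so that is the next one.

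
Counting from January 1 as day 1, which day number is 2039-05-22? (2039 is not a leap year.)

Days in months before May: 31 + 28 + 31 + 30 = 120.
Plus 22 days into May → day 142.

142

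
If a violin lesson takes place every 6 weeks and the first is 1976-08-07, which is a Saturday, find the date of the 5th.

The 5th occurrence is 4 intervals after the first: 4 × 42 = 168 days after 1976-08-07.
August has 31 days — 24 days to the end of August leaves 144.
September has 30 days (114 left).
October has 31 days (83 left).
November has 30 days (53 left).
December has 31 days (22 left).
22 days into January → 1977-01-22.

1977-01-22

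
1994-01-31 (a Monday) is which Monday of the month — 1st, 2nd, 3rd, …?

Day 31 falls in week ⌈31/7⌉ of the month.
Days 1–7 hold the 1st Monday, 8–14 the 2nd, 15–21 the 3rd, 22–28 the 4th, 29–31 the 5th.
31 is in the range for the 5th.

5th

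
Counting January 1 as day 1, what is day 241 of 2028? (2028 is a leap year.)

2028-08-28

January has 31 days (241 − 31 = 210 remain).
February has 29 days (210 − 29 = 181 remain).
March has 31 days (181 − 31 = 150 remain).
April has 30 days (150 − 30 = 120 remain).
May has 31 days (120 − 31 = 89 remain).
June has 30 days (89 − 30 = 59 remain).
July has 31 days (59 − 31 = 28 remain).
28 into August → August 28.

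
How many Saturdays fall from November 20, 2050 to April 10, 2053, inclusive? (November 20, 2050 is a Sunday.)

November 20, 2050 is a Sunday; the first Saturday on or after it is November 26, 2050 (6 days later).
From November 26, 2050 to April 10, 2053: 35 + 365 + 366 + 100 = 866 days (rest of 2050, 2051, 2052, to April 10, 2053 in 2053).
866 ÷ 7 = 123 full weeks with remainder 5, so 123 more Saturdays after the first → 124.

124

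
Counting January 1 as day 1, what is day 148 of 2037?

May 28, 2037

January has 31 days (148 − 31 = 117 remain).
February has 28 days (117 − 28 = 89 remain).
March has 31 days (89 − 31 = 58 remain).
April has 30 days (58 − 30 = 28 remain).
28 into May → May 28.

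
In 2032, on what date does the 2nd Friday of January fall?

2032-01-09

January 2032 begins on a Thursday, so the first Friday is January 2 (1 day later).
The 2nd Friday is 1 weeks later: 2 + 7 = 9.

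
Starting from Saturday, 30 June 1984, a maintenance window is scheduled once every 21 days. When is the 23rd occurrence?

5 October 1985

The 23rd occurrence is 22 intervals after the first: 22 × 21 = 462 days after 30 June 1984.
June has 30 days — 0 days to the end of June leaves 462.
From end of June to end of 1984 is 184 days (278 left).
January has 31 days (247 left).
February has 28 days (219 left).
March has 31 days (188 left).
April has 30 days (158 left).
May has 31 days (127 left).
June has 30 days (97 left).
July has 31 days (66 left).
August has 31 days (35 left).
September has 30 days (5 left).
5 days into October → 5 October 1985.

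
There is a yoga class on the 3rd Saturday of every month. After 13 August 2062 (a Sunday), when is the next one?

August 2062 starts on a Tuesday; its first Saturday is the 5th, so the 3rd Saturday is the 19th — 19 August 2062.
19 August 2062 is after 13 August 2062, so that is the next one.

19 August 2062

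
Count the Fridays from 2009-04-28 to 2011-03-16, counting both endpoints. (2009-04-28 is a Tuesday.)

98

2009-04-28 is a Tuesday; the first Friday on or after it is 2009-05-01 (3 days later).
From 2009-05-01 to 2011-03-16: 244 + 365 + 75 = 684 days (rest of 2009, 2010, to 2011-03-16 in 2011).
684 ÷ 7 = 97 full weeks with remainder 5, so 97 more Fridays after the first → 98.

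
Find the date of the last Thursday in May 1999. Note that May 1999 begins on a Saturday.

May 27, 1999

May 1999 begins on a Saturday, so the first Thursday is May 6 (5 days later).
May 1999 has 31 days. Adding weeks: 6, 13, 20, 27 — the last one ≤ 31 is the 27th.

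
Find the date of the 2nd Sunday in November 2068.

The first Sunday of November 2068 is November 4.
The 2nd Sunday is 1 weeks later: 4 + 7 = 11.

November 11, 2068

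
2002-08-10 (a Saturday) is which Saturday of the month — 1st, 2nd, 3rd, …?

2nd

Day 10 falls in week ⌈10/7⌉ of the month.
Days 1–7 hold the 1st Saturday, 8–14 the 2nd, 15–21 the 3rd, 22–28 the 4th, 29–31 the 5th.
10 is in the range for the 2nd.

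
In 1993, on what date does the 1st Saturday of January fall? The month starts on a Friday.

1993-01-02

January 1993 begins on a Friday, so the first Saturday is January 2 (1 day later).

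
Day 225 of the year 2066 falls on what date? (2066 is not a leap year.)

August 13, 2066

January has 31 days (225 − 31 = 194 remain).
February has 28 days (194 − 28 = 166 remain).
March has 31 days (166 − 31 = 135 remain).
April has 30 days (135 − 30 = 105 remain).
May has 31 days (105 − 31 = 74 remain).
June has 30 days (74 − 30 = 44 remain).
July has 31 days (44 − 31 = 13 remain).
13 into August → August 13.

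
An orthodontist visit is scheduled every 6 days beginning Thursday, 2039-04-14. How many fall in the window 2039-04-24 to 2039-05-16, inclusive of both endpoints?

4

Occurrences land 6·i days after 2039-04-14 for i = 0, 1, 2, …
2039-04-24 is 10 days after the start; 10 ÷ 6 = 1 remainder 4; since the remainder is 4, round up to i = 2. First occurrence in the window: #3 on 2039-04-26 (2×6 = 12 days in).
2039-05-16 is 32 days after the start; 32 ÷ 6 = 5 remainder 2. Last occurrence in the window: #6 on 2039-05-14.
Occurrences #3 through #6: 4 in total.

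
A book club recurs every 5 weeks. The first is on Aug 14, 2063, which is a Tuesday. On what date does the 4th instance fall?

Nov 27, 2063

The 4th occurrence is 3 intervals after the first: 3 × 35 = 105 days after Aug 14, 2063.
Aug has 31 days — 17 days to the end of Aug leaves 88.
Sep has 30 days (58 left).
Oct has 31 days (27 left).
27 days into Nov → Nov 27, 2063.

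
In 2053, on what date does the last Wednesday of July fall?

July 2053 begins on a Tuesday, so the first Wednesday is July 2 (1 day later).
July 2053 has 31 days. Adding weeks: 2, 9, 16, 23, 30 — the last one ≤ 31 is the 30th.

2053-07-30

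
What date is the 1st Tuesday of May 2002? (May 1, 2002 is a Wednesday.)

May 2002 begins on a Wednesday, so the first Tuesday is May 7 (6 days later).

2002-05-07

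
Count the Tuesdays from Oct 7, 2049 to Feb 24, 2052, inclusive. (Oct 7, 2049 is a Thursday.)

124

Oct 7, 2049 is a Thursday; the first Tuesday on or after it is Oct 12, 2049 (5 days later).
From Oct 12, 2049 to Feb 24, 2052: 80 + 365 + 365 + 55 = 865 days (rest of 2049, 2050, 2051, to Feb 24, 2052 in 2052).
865 ÷ 7 = 123 full weeks with remainder 4, so 123 more Tuesdays after the first → 124.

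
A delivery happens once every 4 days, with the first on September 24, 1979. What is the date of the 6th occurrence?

The 6th occurrence is 5 intervals after the first: 5 × 4 = 20 days after September 24, 1979.
September has 30 days — 6 days to the end of September leaves 14.
14 days into October → October 14, 1979.

October 14, 1979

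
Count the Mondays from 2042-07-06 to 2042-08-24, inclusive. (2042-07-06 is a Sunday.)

7

2042-07-06 is a Sunday; the first Monday on or after it is 2042-07-07 (1 day later).
From 2042-07-07 to 2042-08-24: 24 + 24 = 48 days (rest of July, August).
48 ÷ 7 = 6 full weeks with remainder 6, so 6 more Mondays after the first → 7.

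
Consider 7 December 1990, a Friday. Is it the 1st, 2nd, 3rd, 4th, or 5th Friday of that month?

Day 7 falls in week ⌈7/7⌉ of the month.
Days 1–7 hold the 1st Friday, 8–14 the 2nd, 15–21 the 3rd, 22–28 the 4th, 29–31 the 5th.
7 is in the range for the 1st.

1st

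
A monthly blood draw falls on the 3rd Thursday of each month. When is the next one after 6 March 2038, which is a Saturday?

18 March 2038

March 2038 starts on a Monday; its first Thursday is the 4th, so the 3rd Thursday is the 18th — 18 March 2038.
18 March 2038 is after 6 March 2038, so that is the next one.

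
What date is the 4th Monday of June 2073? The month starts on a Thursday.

2073-06-26

June 2073 begins on a Thursday, so the first Monday is June 5 (4 days later).
The 4th Monday is 3 weeks later: 5 + 21 = 26.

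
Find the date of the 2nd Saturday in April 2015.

The first Saturday of April 2015 is April 4.
The 2nd Saturday is 1 weeks later: 4 + 7 = 11.

2015-04-11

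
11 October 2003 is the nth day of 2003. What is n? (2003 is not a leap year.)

Days in months before October: 31 + 28 + 31 + 30 + 31 + 30 + 31 + 31 + 30 = 273.
Plus 11 days into October → day 284.

284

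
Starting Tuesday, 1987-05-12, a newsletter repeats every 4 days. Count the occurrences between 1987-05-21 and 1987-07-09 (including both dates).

Occurrences land 4·i days after 1987-05-12 for i = 0, 1, 2, …
1987-05-21 is 9 days after the start; 9 ÷ 4 = 2 remainder 1; since the remainder is 1, round up to i = 3. First occurrence in the window: #4 on 1987-05-24 (3×4 = 12 days in).
1987-07-09 is 58 days after the start; 58 ÷ 4 = 14 remainder 2. Last occurrence in the window: #15 on 1987-07-07.
Occurrences #4 through #15: 12 in total.

12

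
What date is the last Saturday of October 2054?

2054-10-31

October 2054 begins on a Thursday, so the first Saturday is October 3 (2 days later).
October 2054 has 31 days. Adding weeks: 3, 10, 17, 24, 31 — the last one ≤ 31 is the 31st.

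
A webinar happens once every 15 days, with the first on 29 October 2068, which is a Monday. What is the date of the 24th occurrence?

9 October 2069

The 24th occurrence is 23 intervals after the first: 23 × 15 = 345 days after 29 October 2068.
October has 31 days — 2 days to the end of October leaves 343.
November has 30 days (313 left).
December has 31 days (282 left).
January has 31 days (251 left).
February has 28 days (223 left).
March has 31 days (192 left).
April has 30 days (162 left).
May has 31 days (131 left).
June has 30 days (101 left).
July has 31 days (70 left).
August has 31 days (39 left).
September has 30 days (9 left).
9 days into October → 9 October 2069.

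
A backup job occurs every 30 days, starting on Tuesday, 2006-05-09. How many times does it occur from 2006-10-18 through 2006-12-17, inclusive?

2

Occurrences land 30·i days after 2006-05-09 for i = 0, 1, 2, …
2006-10-18 is 162 days after the start; 162 ÷ 30 = 5 remainder 12; since the remainder is 12, round up to i = 6. First occurrence in the window: #7 on 2006-11-05 (6×30 = 180 days in).
2006-12-17 is 222 days after the start; 222 ÷ 30 = 7 remainder 12. Last occurrence in the window: #8 on 2006-12-05.
Occurrences #7 through #8: 2 in total.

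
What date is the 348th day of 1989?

January has 31 days (348 − 31 = 317 remain).
February has 28 days (317 − 28 = 289 remain).
March has 31 days (289 − 31 = 258 remain).
April has 30 days (258 − 30 = 228 remain).
May has 31 days (228 − 31 = 197 remain).
June has 30 days (197 − 30 = 167 remain).
July has 31 days (167 − 31 = 136 remain).
August has 31 days (136 − 31 = 105 remain).
September has 30 days (105 − 30 = 75 remain).
October has 31 days (75 − 31 = 44 remain).
November has 30 days (44 − 30 = 14 remain).
14 into December → December 14.

December 14, 1989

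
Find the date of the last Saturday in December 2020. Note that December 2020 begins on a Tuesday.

December 2020 begins on a Tuesday, so the first Saturday is December 5 (4 days later).
December 2020 has 31 days. Adding weeks: 5, 12, 19, 26 — the last one ≤ 31 is the 26th.

26 December 2020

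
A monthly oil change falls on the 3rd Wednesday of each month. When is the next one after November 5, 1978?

November 1978 starts on a Wednesday; its first Wednesday is the 1st, so the 3rd Wednesday is the 15th — November 15, 1978.
November 15, 1978 is after November 5, 1978, so that is the next one.

November 15, 1978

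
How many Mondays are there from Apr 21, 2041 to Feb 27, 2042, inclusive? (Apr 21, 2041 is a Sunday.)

45

Apr 21, 2041 is a Sunday; the first Monday on or after it is Apr 22, 2041 (1 day later).
From Apr 22, 2041 to Feb 27, 2042: 8 + 31 + 30 + 31 + 31 + 30 + 31 + 30 + 31 + 31 + 27 = 311 days (rest of Apr, May, Jun, Jul, Aug, Sep, Oct, Nov, Dec, Jan, Feb).
311 ÷ 7 = 44 full weeks with remainder 3, so 44 more Mondays after the first → 45.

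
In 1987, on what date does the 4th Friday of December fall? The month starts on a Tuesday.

December 1987 begins on a Tuesday, so the first Friday is December 4 (3 days later).
The 4th Friday is 3 weeks later: 4 + 21 = 25.

25 December 1987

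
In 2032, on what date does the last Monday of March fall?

March 2032 begins on a Monday, so the first Monday is March 1.
March 2032 has 31 days. Adding weeks: 1, 8, 15, 22, 29 — the last one ≤ 31 is the 29th.

29 March 2032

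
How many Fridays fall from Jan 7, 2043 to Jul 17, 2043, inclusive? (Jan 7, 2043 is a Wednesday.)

28

Jan 7, 2043 is a Wednesday; the first Friday on or after it is Jan 9, 2043 (2 days later).
From Jan 9, 2043 to Jul 17, 2043: 22 + 28 + 31 + 30 + 31 + 30 + 17 = 189 days (rest of Jan, Feb, Mar, Apr, May, Jun, Jul).
189 ÷ 7 = 27 full weeks with remainder 0, so 27 more Fridays after the first → 28.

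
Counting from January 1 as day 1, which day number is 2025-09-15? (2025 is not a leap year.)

Days in months before September: 31 + 28 + 31 + 30 + 31 + 30 + 31 + 31 = 243.
Plus 15 days into September → day 258.

258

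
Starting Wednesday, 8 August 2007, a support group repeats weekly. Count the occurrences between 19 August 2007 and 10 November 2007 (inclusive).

12

Occurrences land 7·i days after 8 August 2007 for i = 0, 1, 2, …
19 August 2007 is 11 days after the start; 11 ÷ 7 = 1 remainder 4; since the remainder is 4, round up to i = 2. First occurrence in the window: #3 on 22 August 2007 (2×7 = 14 days in).
10 November 2007 is 94 days after the start; 94 ÷ 7 = 13 remainder 3. Last occurrence in the window: #14 on 7 November 2007.
Occurrences #3 through #14: 12 in total.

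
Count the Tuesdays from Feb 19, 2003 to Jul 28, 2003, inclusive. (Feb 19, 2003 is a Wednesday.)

22

Feb 19, 2003 is a Wednesday; the first Tuesday on or after it is Feb 25, 2003 (6 days later).
From Feb 25, 2003 to Jul 28, 2003: 3 + 31 + 30 + 31 + 30 + 28 = 153 days (rest of Feb, Mar, Apr, May, Jun, Jul).
153 ÷ 7 = 21 full weeks with remainder 6, so 21 more Tuesdays after the first → 22.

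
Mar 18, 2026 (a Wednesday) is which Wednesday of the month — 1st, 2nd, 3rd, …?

Day 18 falls in week ⌈18/7⌉ of the month.
Days 1–7 hold the 1st Wednesday, 8–14 the 2nd, 15–21 the 3rd, 22–28 the 4th, 29–31 the 5th.
18 is in the range for the 3rd.

3rd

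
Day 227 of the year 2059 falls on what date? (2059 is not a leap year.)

15 August 2059

January has 31 days (227 − 31 = 196 remain).
February has 28 days (196 − 28 = 168 remain).
March has 31 days (168 − 31 = 137 remain).
April has 30 days (137 − 30 = 107 remain).
May has 31 days (107 − 31 = 76 remain).
June has 30 days (76 − 30 = 46 remain).
July has 31 days (46 − 31 = 15 remain).
15 into August → August 15.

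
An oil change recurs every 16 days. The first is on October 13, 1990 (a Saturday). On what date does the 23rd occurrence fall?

The 23rd occurrence is 22 intervals after the first: 22 × 16 = 352 days after October 13, 1990.
October has 31 days — 18 days to the end of October leaves 334.
November has 30 days (304 left).
December has 31 days (273 left).
January has 31 days (242 left).
February has 28 days (214 left).
March has 31 days (183 left).
April has 30 days (153 left).
May has 31 days (122 left).
June has 30 days (92 left).
July has 31 days (61 left).
August has 31 days (30 left).
30 days into September → September 30, 1991.

September 30, 1991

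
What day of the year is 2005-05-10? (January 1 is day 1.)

Days in months before May: 31 + 28 + 31 + 30 = 120.
Plus 10 days into May → day 130.

130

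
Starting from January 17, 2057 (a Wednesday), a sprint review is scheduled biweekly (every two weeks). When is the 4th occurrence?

The 4th occurrence is 3 intervals after the first: 3 × 14 = 42 days after January 17, 2057.
January has 31 days — 14 days to the end of January leaves 28.
28 days into February → February 28, 2057.

February 28, 2057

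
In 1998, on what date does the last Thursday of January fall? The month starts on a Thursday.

January 29, 1998

January 1998 begins on a Thursday, so the first Thursday is January 1.
January 1998 has 31 days. Adding weeks: 1, 8, 15, 22, 29 — the last one ≤ 31 is the 29th.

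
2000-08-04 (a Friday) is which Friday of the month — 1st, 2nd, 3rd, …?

Day 4 falls in week ⌈4/7⌉ of the month.
Days 1–7 hold the 1st Friday, 8–14 the 2nd, 15–21 the 3rd, 22–28 the 4th, 29–31 the 5th.
4 is in the range for the 1st.

1st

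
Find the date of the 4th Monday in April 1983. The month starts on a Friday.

April 1983 begins on a Friday, so the first Monday is April 4 (3 days later).
The 4th Monday is 3 weeks later: 4 + 21 = 25.

25 April 1983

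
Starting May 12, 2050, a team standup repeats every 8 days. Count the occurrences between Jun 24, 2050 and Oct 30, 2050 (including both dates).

Occurrences land 8·i days after May 12, 2050 for i = 0, 1, 2, …
Jun 24, 2050 is 43 days after the start; 43 ÷ 8 = 5 remainder 3; since the remainder is 3, round up to i = 6. First occurrence in the window: #7 on Jun 29, 2050 (6×8 = 48 days in).
Oct 30, 2050 is 171 days after the start; 171 ÷ 8 = 21 remainder 3. Last occurrence in the window: #22 on Oct 27, 2050.
Occurrences #7 through #22: 16 in total.

16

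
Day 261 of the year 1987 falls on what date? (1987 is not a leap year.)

January has 31 days (261 − 31 = 230 remain).
February has 28 days (230 − 28 = 202 remain).
March has 31 days (202 − 31 = 171 remain).
April has 30 days (171 − 30 = 141 remain).
May has 31 days (141 − 31 = 110 remain).
June has 30 days (110 − 30 = 80 remain).
July has 31 days (80 − 31 = 49 remain).
August has 31 days (49 − 31 = 18 remain).
18 into September → September 18.

18 September 1987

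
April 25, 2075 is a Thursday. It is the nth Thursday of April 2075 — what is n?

4th

Day 25 falls in week ⌈25/7⌉ of the month.
Days 1–7 hold the 1st Thursday, 8–14 the 2nd, 15–21 the 3rd, 22–28 the 4th, 29–31 the 5th.
25 is in the range for the 4th.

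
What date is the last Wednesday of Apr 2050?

Apr 2050 begins on a Friday, so the first Wednesday is Apr 6 (5 days later).
Apr 2050 has 30 days. Adding weeks: 6, 13, 20, 27 — the last one ≤ 30 is the 27th.

Apr 27, 2050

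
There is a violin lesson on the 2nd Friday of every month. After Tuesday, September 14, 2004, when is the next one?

September 2004 starts on a Wednesday; its first Friday is the 3rd, so the 2nd Friday is the 10th — September 10, 2004.
That is not after September 14, 2004, so look at October 2004.
October 2004 starts on a Friday; its first Friday is the 1st, so the 2nd Friday is the 8th — October 8, 2004.

October 8, 2004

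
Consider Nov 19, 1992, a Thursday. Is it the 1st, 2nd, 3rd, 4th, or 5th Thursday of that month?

Day 19 falls in week ⌈19/7⌉ of the month.
Days 1–7 hold the 1st Thursday, 8–14 the 2nd, 15–21 the 3rd, 22–28 the 4th, 29–31 the 5th.
19 is in the range for the 3rd.

3rd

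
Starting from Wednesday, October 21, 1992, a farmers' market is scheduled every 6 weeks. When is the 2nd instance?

The 2nd occurrence is 1 interval after the first: 1 × 42 = 42 days after October 21, 1992.
October has 31 days — 10 days to the end of October leaves 32.
November has 30 days (2 left).
2 days into December → December 2, 1992.

December 2, 1992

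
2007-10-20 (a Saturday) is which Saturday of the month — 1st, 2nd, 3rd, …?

Day 20 falls in week ⌈20/7⌉ of the month.
Days 1–7 hold the 1st Saturday, 8–14 the 2nd, 15–21 the 3rd, 22–28 the 4th, 29–31 the 5th.
20 is in the range for the 3rd.

3rd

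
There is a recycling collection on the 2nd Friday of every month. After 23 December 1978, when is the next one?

December 1978 starts on a Friday; its first Friday is the 1st, so the 2nd Friday is the 8th — 8 December 1978.
That is not after 23 December 1978, so look at January 1979.
January 1979 starts on a Monday; its first Friday is the 5th, so the 2nd Friday is the 12th — 12 January 1979.

12 January 1979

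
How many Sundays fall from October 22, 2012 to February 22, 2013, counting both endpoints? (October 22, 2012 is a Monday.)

October 22, 2012 is a Monday; the first Sunday on or after it is October 28, 2012 (6 days later).
From October 28, 2012 to February 22, 2013: 3 + 30 + 31 + 31 + 22 = 117 days (rest of October, November, December, January, February).
117 ÷ 7 = 16 full weeks with remainder 5, so 16 more Sundays after the first → 17.

17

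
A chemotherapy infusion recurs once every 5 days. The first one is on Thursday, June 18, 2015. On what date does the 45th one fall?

The 45th occurrence is 44 intervals after the first: 44 × 5 = 220 days after June 18, 2015.
June has 30 days — 12 days to the end of June leaves 208.
July has 31 days (177 left).
August has 31 days (146 left).
September has 30 days (116 left).
October has 31 days (85 left).
November has 30 days (55 left).
December has 31 days (24 left).
24 days into January → January 24, 2016.

January 24, 2016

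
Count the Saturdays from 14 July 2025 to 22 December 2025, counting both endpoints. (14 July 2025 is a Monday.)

23

14 July 2025 is a Monday; the first Saturday on or after it is 19 July 2025 (5 days later).
From 19 July 2025 to 22 December 2025: 12 + 31 + 30 + 31 + 30 + 22 = 156 days (rest of July, August, September, October, November, December).
156 ÷ 7 = 22 full weeks with remainder 2, so 22 more Saturdays after the first → 23.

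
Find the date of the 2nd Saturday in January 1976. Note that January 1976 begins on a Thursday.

1976-01-10

January 1976 begins on a Thursday, so the first Saturday is January 3 (2 days later).
The 2nd Saturday is 1 weeks later: 3 + 7 = 10.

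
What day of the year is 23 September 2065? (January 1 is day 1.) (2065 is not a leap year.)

266

Days in months before September: 31 + 28 + 31 + 30 + 31 + 30 + 31 + 31 = 243.
Plus 23 days into September → day 266.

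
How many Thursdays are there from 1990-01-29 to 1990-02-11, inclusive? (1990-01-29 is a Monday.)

2

1990-01-29 is a Monday; the first Thursday on or after it is 1990-02-01 (3 days later).
From 1990-02-01 to 1990-02-11 is 11 − 1 = 10 days.
10 ÷ 7 = 1 full weeks with remainder 3, so 1 more Thursdays after the first → 2.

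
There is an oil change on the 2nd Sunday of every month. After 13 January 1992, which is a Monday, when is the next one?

9 February 1992

January 1992 starts on a Wednesday; its first Sunday is the 5th, so the 2nd Sunday is the 12th — 12 January 1992.
That is not after 13 January 1992, so look at February 1992.
February 1992 starts on a Saturday; its first Sunday is the 2nd, so the 2nd Sunday is the 9th — 9 February 1992.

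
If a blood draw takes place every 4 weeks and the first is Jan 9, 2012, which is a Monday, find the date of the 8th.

Jul 23, 2012

The 8th occurrence is 7 intervals after the first: 7 × 28 = 196 days after Jan 9, 2012.
Jan has 31 days — 22 days to the end of Jan leaves 174.
Feb has 29 days (145 left).
Mar has 31 days (114 left).
Apr has 30 days (84 left).
May has 31 days (53 left).
Jun has 30 days (23 left).
23 days into Jul → Jul 23, 2012.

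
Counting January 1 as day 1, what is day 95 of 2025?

2025-04-05

January has 31 days (95 − 31 = 64 remain).
February has 28 days (64 − 28 = 36 remain).
March has 31 days (36 − 31 = 5 remain).
5 into April → April 5.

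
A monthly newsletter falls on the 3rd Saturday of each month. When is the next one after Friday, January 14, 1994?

January 15, 1994

January 1994 starts on a Saturday; its first Saturday is the 1st, so the 3rd Saturday is the 15th — January 15, 1994.
January 15, 1994 is after January 14, 1994, so that is the next one.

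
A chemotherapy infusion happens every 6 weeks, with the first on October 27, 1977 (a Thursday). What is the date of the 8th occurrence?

August 17, 1978

The 8th occurrence is 7 intervals after the first: 7 × 42 = 294 days after October 27, 1977.
October has 31 days — 4 days to the end of October leaves 290.
November has 30 days (260 left).
December has 31 days (229 left).
January has 31 days (198 left).
February has 28 days (170 left).
March has 31 days (139 left).
April has 30 days (109 left).
May has 31 days (78 left).
June has 30 days (48 left).
July has 31 days (17 left).
17 days into August → August 17, 1978.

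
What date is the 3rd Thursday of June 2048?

June 18, 2048

June 2048 begins on a Monday, so the first Thursday is June 4 (3 days later).
The 3rd Thursday is 2 weeks later: 4 + 14 = 18.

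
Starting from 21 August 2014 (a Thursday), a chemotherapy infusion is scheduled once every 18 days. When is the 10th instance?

30 January 2015

The 10th occurrence is 9 intervals after the first: 9 × 18 = 162 days after 21 August 2014.
August has 31 days — 10 days to the end of August leaves 152.
September has 30 days (122 left).
October has 31 days (91 left).
November has 30 days (61 left).
December has 31 days (30 left).
30 days into January → 30 January 2015.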